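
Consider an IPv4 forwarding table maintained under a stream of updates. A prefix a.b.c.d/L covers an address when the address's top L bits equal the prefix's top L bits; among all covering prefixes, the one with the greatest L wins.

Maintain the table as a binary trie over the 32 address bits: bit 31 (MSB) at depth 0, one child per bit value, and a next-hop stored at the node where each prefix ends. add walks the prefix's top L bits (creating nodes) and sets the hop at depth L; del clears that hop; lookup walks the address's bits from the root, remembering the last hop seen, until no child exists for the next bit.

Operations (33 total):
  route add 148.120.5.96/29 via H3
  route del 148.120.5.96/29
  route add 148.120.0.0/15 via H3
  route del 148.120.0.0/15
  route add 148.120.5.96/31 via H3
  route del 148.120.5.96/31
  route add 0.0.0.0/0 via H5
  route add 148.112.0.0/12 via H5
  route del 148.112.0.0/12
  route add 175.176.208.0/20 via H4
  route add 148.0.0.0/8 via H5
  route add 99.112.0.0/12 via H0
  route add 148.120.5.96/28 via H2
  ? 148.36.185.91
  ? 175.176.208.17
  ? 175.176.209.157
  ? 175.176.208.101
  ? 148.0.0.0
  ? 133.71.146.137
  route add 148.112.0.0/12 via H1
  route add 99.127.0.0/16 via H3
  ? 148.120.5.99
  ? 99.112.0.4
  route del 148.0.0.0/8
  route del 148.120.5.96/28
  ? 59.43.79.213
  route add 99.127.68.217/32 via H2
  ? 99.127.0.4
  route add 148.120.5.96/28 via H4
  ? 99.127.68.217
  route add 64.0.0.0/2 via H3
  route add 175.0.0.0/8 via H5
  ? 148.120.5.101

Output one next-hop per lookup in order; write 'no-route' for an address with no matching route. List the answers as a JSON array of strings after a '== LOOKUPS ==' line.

Process each operation:
  + 148.120.5.96/29 (H3) depth=29
  del 148.120.5.96/29 (clear depth 29)
  + 148.120.0.0/15 (H3) depth=15
  del 148.120.0.0/15 (clear depth 15)
  + 148.120.5.96/31 (H3) depth=31
  del 148.120.5.96/31 (clear depth 31)
  + 0.0.0.0/0 (H5) depth=0
  + 148.112.0.0/12 (H5) depth=12
  del 148.112.0.0/12 (clear depth 12)
  + 175.176.208.0/20 (H4) depth=20
  + 148.0.0.0/8 (H5) depth=8
  + 99.112.0.0/12 (H0) depth=12
  + 148.120.5.96/28 (H2) depth=28
  Q 148.36.185.91: descend 100101000 ; hops seen [H5,H5] ; pick H5
  Q 175.176.208.17: descend 10101111101100001101 ; hops seen [H5,H4] ; pick H4
  Q 175.176.209.157: descend 10101111101100001101 ; hops seen [H5,H4] ; pick H4
  Q 175.176.208.101: descend 10101111101100001101 ; hops seen [H5,H4] ; pick H4
  Q 148.0.0.0: descend 100101000 ; hops seen [H5,H5] ; pick H5
  Q 133.71.146.137: descend 100 ; hops seen [H5] ; pick H5
  + 148.112.0.0/12 (H1) depth=12
  + 99.127.0.0/16 (H3) depth=16
  Q 148.120.5.99: descend 100101000111100000000101011000 ; hops seen [H5,H5,H1,H2] ; pick H2
  Q 99.112.0.4: descend 011000110111 ; hops seen [H5,H0] ; pick H0
  del 148.0.0.0/8 (clear depth 8)
  del 148.120.5.96/28 (clear depth 28)
  Q 59.43.79.213: descend 0 ; hops seen [H5] ; pick H5
  + 99.127.68.217/32 (H2) depth=32
  Q 99.127.0.4: descend 01100011011111110 ; hops seen [H5,H0,H3] ; pick H3
  + 148.120.5.96/28 (H4) depth=28
  Q 99.127.68.217: descend 01100011011111110100010011011001 ; hops seen [H5,H0,H3,H2] ; pick H2
  + 64.0.0.0/2 (H3) depth=2
  + 175.0.0.0/8 (H5) depth=8
  Q 148.120.5.101: descend 10010100011110000000010101100 ; hops seen [H5,H1,H4] ; pick H4

== LOOKUPS ==
["H5","H4","H4","H4","H5","H5","H2","H0","H5","H3","H2","H4"]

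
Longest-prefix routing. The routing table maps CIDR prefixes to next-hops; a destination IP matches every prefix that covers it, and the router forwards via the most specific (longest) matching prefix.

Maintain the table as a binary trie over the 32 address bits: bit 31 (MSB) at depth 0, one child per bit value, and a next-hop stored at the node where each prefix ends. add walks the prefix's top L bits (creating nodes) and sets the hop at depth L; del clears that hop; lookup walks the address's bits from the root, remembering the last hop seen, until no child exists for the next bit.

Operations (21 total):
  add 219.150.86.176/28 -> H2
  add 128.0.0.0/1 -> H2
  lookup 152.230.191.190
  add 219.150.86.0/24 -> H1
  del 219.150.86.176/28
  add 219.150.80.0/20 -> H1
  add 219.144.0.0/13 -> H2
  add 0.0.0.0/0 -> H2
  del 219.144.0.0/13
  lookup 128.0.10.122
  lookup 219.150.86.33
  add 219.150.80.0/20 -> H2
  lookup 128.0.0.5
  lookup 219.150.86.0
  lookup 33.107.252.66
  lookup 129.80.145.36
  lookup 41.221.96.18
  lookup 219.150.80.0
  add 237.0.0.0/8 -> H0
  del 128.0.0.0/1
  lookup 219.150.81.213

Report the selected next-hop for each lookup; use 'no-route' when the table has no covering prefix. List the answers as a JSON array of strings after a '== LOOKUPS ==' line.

Trace:
  add 219.150.86.176/28 -> H2 at depth 28
  add 128.0.0.0/1 -> H2 at depth 1
  lookup 152.230.191.190: bits 1 walk d0:-→d1:H2 -> H2
  add 219.150.86.0/24 -> H1 at depth 24
  - 219.150.86.176/28 clear@28
  add 219.150.80.0/20 -> H1 at depth 20
  add 219.144.0.0/13 -> H2 at depth 13
  add 0.0.0.0/0 -> H2 at depth 0
  - 219.144.0.0/13 clear@13
  lookup 128.0.10.122: bits 1 walk d0:H2→d1:H2 -> H2
  lookup 219.150.86.33: bits 110110111001011001010110 walk d0:H2→d1:H2→d2:-→d3:-→d4:-→d5:-→d6:-→d7:-→d8:-→d9:-→d10:-→d11:-→d12:-→d13:-→d14:-→d15:-→d16:-→d17:-→d18:-→d19:-→d20:H1→d21:-→d22:-→d23:-→d24:H1 -> H1
  add 219.150.80.0/20 -> H2 at depth 20
  lookup 128.0.0.5: bits 1 walk d0:H2→d1:H2 -> H2
  lookup 219.150.86.0: bits 110110111001011001010110 walk d0:H2→d1:H2→d2:-→d3:-→d4:-→d5:-→d6:-→d7:-→d8:-→d9:-→d10:-→d11:-→d12:-→d13:-→d14:-→d15:-→d16:-→d17:-→d18:-→d19:-→d20:H2→d21:-→d22:-→d23:-→d24:H1 -> H1
  lookup 33.107.252.66: bits ε walk d0:H2 -> H2
  lookup 129.80.145.36: bits 1 walk d0:H2→d1:H2 -> H2
  lookup 41.221.96.18: bits ε walk d0:H2 -> H2
  lookup 219.150.80.0: bits 110110111001011001010 walk d0:H2→d1:H2→d2:-→d3:-→d4:-→d5:-→d6:-→d7:-→d8:-→d9:-→d10:-→d11:-→d12:-→d13:-→d14:-→d15:-→d16:-→d17:-→d18:-→d19:-→d20:H2→d21:- -> H2
  add 237.0.0.0/8 -> H0 at depth 8
  - 128.0.0.0/1 clear@1
  lookup 219.150.81.213: bits 110110111001011001010 walk d0:H2→d1:-→d2:-→d3:-→d4:-→d5:-→d6:-→d7:-→d8:-→d9:-→d10:-→d11:-→d12:-→d13:-→d14:-→d15:-→d16:-→d17:-→d18:-→d19:-→d20:H2→d21:- -> H2

== LOOKUPS ==
["H2","H2","H1","H2","H1","H2","H2","H2","H2","H2"]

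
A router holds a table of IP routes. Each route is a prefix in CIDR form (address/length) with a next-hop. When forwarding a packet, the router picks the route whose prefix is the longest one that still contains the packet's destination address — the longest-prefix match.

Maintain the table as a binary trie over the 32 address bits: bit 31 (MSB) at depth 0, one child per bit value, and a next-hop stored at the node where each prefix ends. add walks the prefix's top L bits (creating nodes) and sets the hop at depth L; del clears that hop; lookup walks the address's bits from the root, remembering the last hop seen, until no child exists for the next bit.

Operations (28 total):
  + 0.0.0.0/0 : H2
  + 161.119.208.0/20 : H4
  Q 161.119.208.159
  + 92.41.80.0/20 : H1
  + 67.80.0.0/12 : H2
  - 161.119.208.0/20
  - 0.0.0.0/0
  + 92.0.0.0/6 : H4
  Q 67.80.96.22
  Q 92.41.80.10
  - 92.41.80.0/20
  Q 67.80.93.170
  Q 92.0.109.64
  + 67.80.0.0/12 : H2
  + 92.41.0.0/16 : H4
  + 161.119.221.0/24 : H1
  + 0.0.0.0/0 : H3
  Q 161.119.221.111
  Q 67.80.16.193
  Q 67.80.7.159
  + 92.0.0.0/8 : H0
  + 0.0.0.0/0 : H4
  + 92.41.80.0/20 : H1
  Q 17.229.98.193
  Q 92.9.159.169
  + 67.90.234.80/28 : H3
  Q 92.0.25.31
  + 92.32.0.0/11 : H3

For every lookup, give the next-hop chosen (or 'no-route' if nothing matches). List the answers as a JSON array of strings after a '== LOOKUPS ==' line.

Apply in order:
  add 0.0.0.0/0 -> H2 at depth 0
  add 161.119.208.0/20 -> H4 at depth 20
  lookup 161.119.208.159: bits 10100001011101111101 walk d0:H2→d1:-→d2:-→d3:-→d4:-→d5:-→d6:-→d7:-→d8:-→d9:-→d10:-→d11:-→d12:-→d13:-→d14:-→d15:-→d16:-→d17:-→d18:-→d19:-→d20:H4 -> H4
  add 92.41.80.0/20 -> H1 at depth 20
  add 67.80.0.0/12 -> H2 at depth 12
  - 161.119.208.0/20 clear@20
  - 0.0.0.0/0 clear@0
  add 92.0.0.0/6 -> H4 at depth 6
  lookup 67.80.96.22: bits 010000110101 walk d0:-→d1:-→d2:-→d3:-→d4:-→d5:-→d6:-→d7:-→d8:-→d9:-→d10:-→d11:-→d12:H2 -> H2
  lookup 92.41.80.10: bits 01011100001010010101 walk d0:-→d1:-→d2:-→d3:-→d4:-→d5:-→d6:H4→d7:-→d8:-→d9:-→d10:-→d11:-→d12:-→d13:-→d14:-→d15:-→d16:-→d17:-→d18:-→d19:-→d20:H1 -> H1
  - 92.41.80.0/20 clear@20
  lookup 67.80.93.170: bits 010000110101 walk d0:-→d1:-→d2:-→d3:-→d4:-→d5:-→d6:-→d7:-→d8:-→d9:-→d10:-→d11:-→d12:H2 -> H2
  lookup 92.0.109.64: bits 0101110000 walk d0:-→d1:-→d2:-→d3:-→d4:-→d5:-→d6:H4→d7:-→d8:-→d9:-→d10:- -> H4
  add 67.80.0.0/12 -> H2 at depth 12
  add 92.41.0.0/16 -> H4 at depth 16
  add 161.119.221.0/24 -> H1 at depth 24
  add 0.0.0.0/0 -> H3 at depth 0
  lookup 161.119.221.111: bits 101000010111011111011101 walk d0:H3→d1:-→d2:-→d3:-→d4:-→d5:-→d6:-→d7:-→d8:-→d9:-→d10:-→d11:-→d12:-→d13:-→d14:-→d15:-→d16:-→d17:-→d18:-→d19:-→d20:-→d21:-→d22:-→d23:-→d24:H1 -> H1
  lookup 67.80.16.193: bits 010000110101 walk d0:H3→d1:-→d2:-→d3:-→d4:-→d5:-→d6:-→d7:-→d8:-→d9:-→d10:-→d11:-→d12:H2 -> H2
  lookup 67.80.7.159: bits 010000110101 walk d0:H3→d1:-→d2:-→d3:-→d4:-→d5:-→d6:-→d7:-→d8:-→d9:-→d10:-→d11:-→d12:H2 -> H2
  add 92.0.0.0/8 -> H0 at depth 8
  add 0.0.0.0/0 -> H4 at depth 0
  add 92.41.80.0/20 -> H1 at depth 20
  lookup 17.229.98.193: bits 0 walk d0:H4→d1:- -> H4
  lookup 92.9.159.169: bits 0101110000 walk d0:H4→d1:-→d2:-→d3:-→d4:-→d5:-→d6:H4→d7:-→d8:H0→d9:-→d10:- -> H0
  add 67.90.234.80/28 -> H3 at depth 28
  lookup 92.0.25.31: bits 0101110000 walk d0:H4→d1:-→d2:-→d3:-→d4:-→d5:-→d6:H4→d7:-→d8:H0→d9:-→d10:- -> H0
  add 92.32.0.0/11 -> H3 at depth 11

== LOOKUPS ==
["H4","H2","H1","H2","H4","H1","H2","H2","H4","H0","H0"]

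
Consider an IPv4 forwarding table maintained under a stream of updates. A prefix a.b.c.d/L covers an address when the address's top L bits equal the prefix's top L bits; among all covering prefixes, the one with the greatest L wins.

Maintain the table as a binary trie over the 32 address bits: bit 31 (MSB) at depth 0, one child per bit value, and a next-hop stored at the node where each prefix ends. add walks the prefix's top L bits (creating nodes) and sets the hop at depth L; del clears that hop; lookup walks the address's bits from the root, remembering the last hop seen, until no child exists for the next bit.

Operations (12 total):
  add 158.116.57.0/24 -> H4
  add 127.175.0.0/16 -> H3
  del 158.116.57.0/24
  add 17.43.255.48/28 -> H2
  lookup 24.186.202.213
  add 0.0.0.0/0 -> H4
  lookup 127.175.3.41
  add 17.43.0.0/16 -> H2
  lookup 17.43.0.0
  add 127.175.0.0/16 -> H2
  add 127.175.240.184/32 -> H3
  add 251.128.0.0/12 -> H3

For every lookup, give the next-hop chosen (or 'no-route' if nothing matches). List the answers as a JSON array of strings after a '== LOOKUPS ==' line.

Apply in order:
  add 158.116.57.0/24 -> H4 at depth 24
  add 127.175.0.0/16 -> H3 at depth 16
  del 158.116.57.0/24 (clear depth 24)
  add 17.43.255.48/28 -> H2 at depth 28
  lookup 24.186.202.213: bits 0001 walk d0:-→d1:-→d2:-→d3:-→d4:- -> no-route
  add 0.0.0.0/0 -> H4 at depth 0
  lookup 127.175.3.41: bits 0111111110101111 walk d0:H4→d1:-→d2:-→d3:-→d4:-→d5:-→d6:-→d7:-→d8:-→d9:-→d10:-→d11:-→d12:-→d13:-→d14:-→d15:-→d16:H3 -> H3
  add 17.43.0.0/16 -> H2 at depth 16
  lookup 17.43.0.0: bits 0001000100101011 walk d0:H4→d1:-→d2:-→d3:-→d4:-→d5:-→d6:-→d7:-→d8:-→d9:-→d10:-→d11:-→d12:-→d13:-→d14:-→d15:-→d16:H2 -> H2
  add 127.175.0.0/16 -> H2 at depth 16
  add 127.175.240.184/32 -> H3 at depth 32
  add 251.128.0.0/12 -> H3 at depth 12

== LOOKUPS ==
["no-route","H3","H2"]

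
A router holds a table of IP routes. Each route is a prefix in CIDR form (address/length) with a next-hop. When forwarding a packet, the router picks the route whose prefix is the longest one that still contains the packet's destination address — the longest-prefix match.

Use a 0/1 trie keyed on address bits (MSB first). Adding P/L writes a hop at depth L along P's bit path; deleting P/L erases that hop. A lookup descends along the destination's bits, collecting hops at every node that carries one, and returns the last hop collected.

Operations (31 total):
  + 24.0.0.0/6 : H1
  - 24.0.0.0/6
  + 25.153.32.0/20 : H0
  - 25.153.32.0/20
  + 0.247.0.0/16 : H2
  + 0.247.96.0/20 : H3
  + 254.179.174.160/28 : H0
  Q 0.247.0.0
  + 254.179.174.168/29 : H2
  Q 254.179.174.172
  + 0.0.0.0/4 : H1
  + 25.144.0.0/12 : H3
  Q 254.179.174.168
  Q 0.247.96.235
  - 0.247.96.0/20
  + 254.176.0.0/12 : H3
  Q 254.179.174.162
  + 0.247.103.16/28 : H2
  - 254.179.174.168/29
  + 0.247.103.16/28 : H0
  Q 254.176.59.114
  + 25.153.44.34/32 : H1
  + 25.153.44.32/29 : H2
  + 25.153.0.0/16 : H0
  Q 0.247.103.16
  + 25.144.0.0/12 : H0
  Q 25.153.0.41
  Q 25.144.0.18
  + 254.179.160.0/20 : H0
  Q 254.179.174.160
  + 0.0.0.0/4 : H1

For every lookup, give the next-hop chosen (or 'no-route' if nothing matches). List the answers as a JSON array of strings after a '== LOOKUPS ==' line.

Trace:
  add 24.0.0.0/6 -> H1 at depth 6
  - 24.0.0.0/6 clear@6
  add 25.153.32.0/20 -> H0 at depth 20
  - 25.153.32.0/20 clear@20
  add 0.247.0.0/16 -> H2 at depth 16
  add 0.247.96.0/20 -> H3 at depth 20
  add 254.179.174.160/28 -> H0 at depth 28
  ? 0.247.0.0  path d0:-→d1:-→d2:-→d3:-→d4:-→d5:-→d6:-→d7:-→d8:-→d9:-→d10:-→d11:-→d12:-→d13:-→d14:-→d15:-→d16:H2→d17:-  best=H2
  add 254.179.174.168/29 -> H2 at depth 29
  ? 254.179.174.172  path d0:-→d1:-→d2:-→d3:-→d4:-→d5:-→d6:-→d7:-→d8:-→d9:-→d10:-→d11:-→d12:-→d13:-→d14:-→d15:-→d16:-→d17:-→d18:-→d19:-→d20:-→d21:-→d22:-→d23:-→d24:-→d25:-→d26:-→d27:-→d28:H0→d29:H2  best=H2
  add 0.0.0.0/4 -> H1 at depth 4
  add 25.144.0.0/12 -> H3 at depth 12
  ? 254.179.174.168  path d0:-→d1:-→d2:-→d3:-→d4:-→d5:-→d6:-→d7:-→d8:-→d9:-→d10:-→d11:-→d12:-→d13:-→d14:-→d15:-→d16:-→d17:-→d18:-→d19:-→d20:-→d21:-→d22:-→d23:-→d24:-→d25:-→d26:-→d27:-→d28:H0→d29:H2  best=H2
  ? 0.247.96.235  path d0:-→d1:-→d2:-→d3:-→d4:H1→d5:-→d6:-→d7:-→d8:-→d9:-→d10:-→d11:-→d12:-→d13:-→d14:-→d15:-→d16:H2→d17:-→d18:-→d19:-→d20:H3  best=H3
  - 0.247.96.0/20 clear@20
  add 254.176.0.0/12 -> H3 at depth 12
  ? 254.179.174.162  path d0:-→d1:-→d2:-→d3:-→d4:-→d5:-→d6:-→d7:-→d8:-→d9:-→d10:-→d11:-→d12:H3→d13:-→d14:-→d15:-→d16:-→d17:-→d18:-→d19:-→d20:-→d21:-→d22:-→d23:-→d24:-→d25:-→d26:-→d27:-→d28:H0  best=H0
  add 0.247.103.16/28 -> H2 at depth 28
  - 254.179.174.168/29 clear@29
  add 0.247.103.16/28 -> H0 at depth 28
  ? 254.176.59.114  path d0:-→d1:-→d2:-→d3:-→d4:-→d5:-→d6:-→d7:-→d8:-→d9:-→d10:-→d11:-→d12:H3→d13:-→d14:-  best=H3
  add 25.153.44.34/32 -> H1 at depth 32
  add 25.153.44.32/29 -> H2 at depth 29
  add 25.153.0.0/16 -> H0 at depth 16
  ? 0.247.103.16  path d0:-→d1:-→d2:-→d3:-→d4:H1→d5:-→d6:-→d7:-→d8:-→d9:-→d10:-→d11:-→d12:-→d13:-→d14:-→d15:-→d16:H2→d17:-→d18:-→d19:-→d20:-→d21:-→d22:-→d23:-→d24:-→d25:-→d26:-→d27:-→d28:H0  best=H0
  add 25.144.0.0/12 -> H0 at depth 12
  ? 25.153.0.41  path d0:-→d1:-→d2:-→d3:-→d4:-→d5:-→d6:-→d7:-→d8:-→d9:-→d10:-→d11:-→d12:H0→d13:-→d14:-→d15:-→d16:H0→d17:-→d18:-  best=H0
  ? 25.144.0.18  path d0:-→d1:-→d2:-→d3:-→d4:-→d5:-→d6:-→d7:-→d8:-→d9:-→d10:-→d11:-→d12:H0  best=H0
  add 254.179.160.0/20 -> H0 at depth 20
  ? 254.179.174.160  path d0:-→d1:-→d2:-→d3:-→d4:-→d5:-→d6:-→d7:-→d8:-→d9:-→d10:-→d11:-→d12:H3→d13:-→d14:-→d15:-→d16:-→d17:-→d18:-→d19:-→d20:H0→d21:-→d22:-→d23:-→d24:-→d25:-→d26:-→d27:-→d28:H0  best=H0
  add 0.0.0.0/4 -> H1 at depth 4

== LOOKUPS ==
["H2","H2","H2","H3","H0","H3","H0","H0","H0","H0"]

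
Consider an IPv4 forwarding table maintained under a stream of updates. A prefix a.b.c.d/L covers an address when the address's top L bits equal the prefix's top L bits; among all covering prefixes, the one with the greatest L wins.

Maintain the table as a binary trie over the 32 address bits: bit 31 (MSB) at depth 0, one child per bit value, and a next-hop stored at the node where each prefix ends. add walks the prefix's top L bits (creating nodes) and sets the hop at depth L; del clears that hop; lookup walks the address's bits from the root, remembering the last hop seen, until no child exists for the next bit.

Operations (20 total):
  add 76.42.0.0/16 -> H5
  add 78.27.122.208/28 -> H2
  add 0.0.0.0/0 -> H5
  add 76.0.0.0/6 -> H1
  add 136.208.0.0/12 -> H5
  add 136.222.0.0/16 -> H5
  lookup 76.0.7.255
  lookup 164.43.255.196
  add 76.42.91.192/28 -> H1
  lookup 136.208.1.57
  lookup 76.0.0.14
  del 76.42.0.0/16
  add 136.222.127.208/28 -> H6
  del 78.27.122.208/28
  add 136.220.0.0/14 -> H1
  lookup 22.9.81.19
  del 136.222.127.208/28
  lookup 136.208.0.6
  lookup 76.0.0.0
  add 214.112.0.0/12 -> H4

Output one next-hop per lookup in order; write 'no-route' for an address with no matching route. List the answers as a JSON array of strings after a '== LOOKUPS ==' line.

Apply in order:
  add 76.42.0.0/16 -> H5 at depth 16
  add 78.27.122.208/28 -> H2 at depth 28
  add 0.0.0.0/0 -> H5 at depth 0
  add 76.0.0.0/6 -> H1 at depth 6
  add 136.208.0.0/12 -> H5 at depth 12
  add 136.222.0.0/16 -> H5 at depth 16
  Q 76.0.7.255: descend 0100110000 ; hops seen [H5,H1] ; pick H1
  Q 164.43.255.196: descend 10 ; hops seen [H5] ; pick H5
  add 76.42.91.192/28 -> H1 at depth 28
  Q 136.208.1.57: descend 100010001101 ; hops seen [H5,H5] ; pick H5
  Q 76.0.0.14: descend 0100110000 ; hops seen [H5,H1] ; pick H1
  - 76.42.0.0/16 clear@16
  add 136.222.127.208/28 -> H6 at depth 28
  - 78.27.122.208/28 clear@28
  add 136.220.0.0/14 -> H1 at depth 14
  Q 22.9.81.19: descend 0 ; hops seen [H5] ; pick H5
  - 136.222.127.208/28 clear@28
  Q 136.208.0.6: descend 100010001101 ; hops seen [H5,H5] ; pick H5
  Q 76.0.0.0: descend 0100110000 ; hops seen [H5,H1] ; pick H1
  add 214.112.0.0/12 -> H4 at depth 12

== LOOKUPS ==
["H1","H5","H5","H1","H5","H5","H1"]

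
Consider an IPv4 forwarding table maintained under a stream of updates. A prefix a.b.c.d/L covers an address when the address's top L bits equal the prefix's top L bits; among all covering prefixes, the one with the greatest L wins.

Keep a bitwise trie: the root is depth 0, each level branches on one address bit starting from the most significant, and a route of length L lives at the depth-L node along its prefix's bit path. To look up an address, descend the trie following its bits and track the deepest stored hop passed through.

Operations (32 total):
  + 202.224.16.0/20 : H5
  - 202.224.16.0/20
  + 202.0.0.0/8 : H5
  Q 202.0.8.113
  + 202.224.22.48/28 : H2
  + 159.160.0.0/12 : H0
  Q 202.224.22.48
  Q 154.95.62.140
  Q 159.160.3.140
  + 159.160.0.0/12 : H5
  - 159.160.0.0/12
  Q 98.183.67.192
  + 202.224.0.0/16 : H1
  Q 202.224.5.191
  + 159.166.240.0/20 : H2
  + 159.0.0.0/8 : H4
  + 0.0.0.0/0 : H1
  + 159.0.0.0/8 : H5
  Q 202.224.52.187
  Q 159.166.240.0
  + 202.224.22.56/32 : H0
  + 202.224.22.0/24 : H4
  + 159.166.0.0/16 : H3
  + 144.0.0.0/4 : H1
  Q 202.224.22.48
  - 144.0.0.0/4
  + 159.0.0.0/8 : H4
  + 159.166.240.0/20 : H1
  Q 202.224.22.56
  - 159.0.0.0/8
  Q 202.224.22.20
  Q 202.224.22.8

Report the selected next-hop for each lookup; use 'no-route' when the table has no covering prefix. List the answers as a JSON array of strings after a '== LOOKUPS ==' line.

Apply in order:
  + 202.224.16.0/20 (H5) depth=20
  del 202.224.16.0/20 (clear depth 20)
  + 202.0.0.0/8 (H5) depth=8
  ? 202.0.8.113  path d0:-→d1:-→d2:-→d3:-→d4:-→d5:-→d6:-→d7:-→d8:H5  best=H5
  + 202.224.22.48/28 (H2) depth=28
  + 159.160.0.0/12 (H0) depth=12
  ? 202.224.22.48  path d0:-→d1:-→d2:-→d3:-→d4:-→d5:-→d6:-→d7:-→d8:H5→d9:-→d10:-→d11:-→d12:-→d13:-→d14:-→d15:-→d16:-→d17:-→d18:-→d19:-→d20:-→d21:-→d22:-→d23:-→d24:-→d25:-→d26:-→d27:-→d28:H2  best=H2
  ? 154.95.62.140  path d0:-→d1:-→d2:-→d3:-→d4:-→d5:-  best=no-route
  ? 159.160.3.140  path d0:-→d1:-→d2:-→d3:-→d4:-→d5:-→d6:-→d7:-→d8:-→d9:-→d10:-→d11:-→d12:H0  best=H0
  + 159.160.0.0/12 (H5) depth=12
  del 159.160.0.0/12 (clear depth 12)
  ? 98.183.67.192  path d0:-  best=no-route
  + 202.224.0.0/16 (H1) depth=16
  ? 202.224.5.191  path d0:-→d1:-→d2:-→d3:-→d4:-→d5:-→d6:-→d7:-→d8:H5→d9:-→d10:-→d11:-→d12:-→d13:-→d14:-→d15:-→d16:H1→d17:-→d18:-→d19:-  best=H1
  + 159.166.240.0/20 (H2) depth=20
  + 159.0.0.0/8 (H4) depth=8
  + 0.0.0.0/0 (H1) depth=0
  + 159.0.0.0/8 (H5) depth=8
  ? 202.224.52.187  path d0:H1→d1:-→d2:-→d3:-→d4:-→d5:-→d6:-→d7:-→d8:H5→d9:-→d10:-→d11:-→d12:-→d13:-→d14:-→d15:-→d16:H1→d17:-→d18:-  best=H1
  ? 159.166.240.0  path d0:H1→d1:-→d2:-→d3:-→d4:-→d5:-→d6:-→d7:-→d8:H5→d9:-→d10:-→d11:-→d12:-→d13:-→d14:-→d15:-→d16:-→d17:-→d18:-→d19:-→d20:H2  best=H2
  + 202.224.22.56/32 (H0) depth=32
  + 202.224.22.0/24 (H4) depth=24
  + 159.166.0.0/16 (H3) depth=16
  + 144.0.0.0/4 (H1) depth=4
  ? 202.224.22.48  path d0:H1→d1:-→d2:-→d3:-→d4:-→d5:-→d6:-→d7:-→d8:H5→d9:-→d10:-→d11:-→d12:-→d13:-→d14:-→d15:-→d16:H1→d17:-→d18:-→d19:-→d20:-→d21:-→d22:-→d23:-→d24:H4→d25:-→d26:-→d27:-→d28:H2  best=H2
  del 144.0.0.0/4 (clear depth 4)
  + 159.0.0.0/8 (H4) depth=8
  + 159.166.240.0/20 (H1) depth=20
  ? 202.224.22.56  path d0:H1→d1:-→d2:-→d3:-→d4:-→d5:-→d6:-→d7:-→d8:H5→d9:-→d10:-→d11:-→d12:-→d13:-→d14:-→d15:-→d16:H1→d17:-→d18:-→d19:-→d20:-→d21:-→d22:-→d23:-→d24:H4→d25:-→d26:-→d27:-→d28:H2→d29:-→d30:-→d31:-→d32:H0  best=H0
  del 159.0.0.0/8 (clear depth 8)
  ? 202.224.22.20  path d0:H1→d1:-→d2:-→d3:-→d4:-→d5:-→d6:-→d7:-→d8:H5→d9:-→d10:-→d11:-→d12:-→d13:-→d14:-→d15:-→d16:H1→d17:-→d18:-→d19:-→d20:-→d21:-→d22:-→d23:-→d24:H4→d25:-→d26:-  best=H4
  ? 202.224.22.8  path d0:H1→d1:-→d2:-→d3:-→d4:-→d5:-→d6:-→d7:-→d8:H5→d9:-→d10:-→d11:-→d12:-→d13:-→d14:-→d15:-→d16:H1→d17:-→d18:-→d19:-→d20:-→d21:-→d22:-→d23:-→d24:H4→d25:-→d26:-  best=H4

== LOOKUPS ==
["H5","H2","no-route","H0","no-route","H1","H1","H2","H2","H0","H4","H4"]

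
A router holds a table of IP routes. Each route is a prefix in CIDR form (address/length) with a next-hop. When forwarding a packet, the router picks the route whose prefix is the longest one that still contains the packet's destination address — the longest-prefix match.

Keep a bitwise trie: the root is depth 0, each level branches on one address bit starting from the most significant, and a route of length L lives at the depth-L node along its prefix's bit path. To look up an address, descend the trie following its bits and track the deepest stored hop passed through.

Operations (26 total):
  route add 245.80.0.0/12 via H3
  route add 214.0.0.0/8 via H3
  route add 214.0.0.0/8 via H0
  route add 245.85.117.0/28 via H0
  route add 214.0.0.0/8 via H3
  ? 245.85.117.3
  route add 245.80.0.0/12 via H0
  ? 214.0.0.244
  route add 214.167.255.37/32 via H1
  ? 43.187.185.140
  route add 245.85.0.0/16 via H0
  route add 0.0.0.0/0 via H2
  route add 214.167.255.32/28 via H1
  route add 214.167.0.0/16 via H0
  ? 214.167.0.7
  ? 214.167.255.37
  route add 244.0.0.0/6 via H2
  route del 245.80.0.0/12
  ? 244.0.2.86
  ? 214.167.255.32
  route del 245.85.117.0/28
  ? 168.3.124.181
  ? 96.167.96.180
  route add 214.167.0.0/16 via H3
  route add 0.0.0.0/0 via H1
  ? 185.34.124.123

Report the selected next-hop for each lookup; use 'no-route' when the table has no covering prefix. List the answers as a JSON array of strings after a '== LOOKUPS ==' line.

Apply in order:
  + 245.80.0.0/12 (H3) depth=12
  + 214.0.0.0/8 (H3) depth=8
  + 214.0.0.0/8 (H0) depth=8
  + 245.85.117.0/28 (H0) depth=28
  + 214.0.0.0/8 (H3) depth=8
  lookup 245.85.117.3: bits 1111010101010101011101010000 walk d0:-→d1:-→d2:-→d3:-→d4:-→d5:-→d6:-→d7:-→d8:-→d9:-→d10:-→d11:-→d12:H3→d13:-→d14:-→d15:-→d16:-→d17:-→d18:-→d19:-→d20:-→d21:-→d22:-→d23:-→d24:-→d25:-→d26:-→d27:-→d28:H0 -> H0
  + 245.80.0.0/12 (H0) depth=12
  lookup 214.0.0.244: bits 11010110 walk d0:-→d1:-→d2:-→d3:-→d4:-→d5:-→d6:-→d7:-→d8:H3 -> H3
  + 214.167.255.37/32 (H1) depth=32
  lookup 43.187.185.140: bits ε walk d0:- -> no-route
  + 245.85.0.0/16 (H0) depth=16
  + 0.0.0.0/0 (H2) depth=0
  + 214.167.255.32/28 (H1) depth=28
  + 214.167.0.0/16 (H0) depth=16
  lookup 214.167.0.7: bits 1101011010100111 walk d0:H2→d1:-→d2:-→d3:-→d4:-→d5:-→d6:-→d7:-→d8:H3→d9:-→d10:-→d11:-→d12:-→d13:-→d14:-→d15:-→d16:H0 -> H0
  lookup 214.167.255.37: bits 11010110101001111111111100100101 walk d0:H2→d1:-→d2:-→d3:-→d4:-→d5:-→d6:-→d7:-→d8:H3→d9:-→d10:-→d11:-→d12:-→d13:-→d14:-→d15:-→d16:H0→d17:-→d18:-→d19:-→d20:-→d21:-→d22:-→d23:-→d24:-→d25:-→d26:-→d27:-→d28:H1→d29:-→d30:-→d31:-→d32:H1 -> H1
  + 244.0.0.0/6 (H2) depth=6
  - 245.80.0.0/12 clear@12
  lookup 244.0.2.86: bits 1111010 walk d0:H2→d1:-→d2:-→d3:-→d4:-→d5:-→d6:H2→d7:- -> H2
  lookup 214.167.255.32: bits 11010110101001111111111100100 walk d0:H2→d1:-→d2:-→d3:-→d4:-→d5:-→d6:-→d7:-→d8:H3→d9:-→d10:-→d11:-→d12:-→d13:-→d14:-→d15:-→d16:H0→d17:-→d18:-→d19:-→d20:-→d21:-→d22:-→d23:-→d24:-→d25:-→d26:-→d27:-→d28:H1→d29:- -> H1
  - 245.85.117.0/28 clear@28
  lookup 168.3.124.181: bits 1 walk d0:H2→d1:- -> H2
  lookup 96.167.96.180: bits ε walk d0:H2 -> H2
  + 214.167.0.0/16 (H3) depth=16
  + 0.0.0.0/0 (H1) depth=0
  lookup 185.34.124.123: bits 1 walk d0:H1→d1:- -> H1

== LOOKUPS ==
["H0","H3","no-route","H0","H1","H2","H1","H2","H2","H1"]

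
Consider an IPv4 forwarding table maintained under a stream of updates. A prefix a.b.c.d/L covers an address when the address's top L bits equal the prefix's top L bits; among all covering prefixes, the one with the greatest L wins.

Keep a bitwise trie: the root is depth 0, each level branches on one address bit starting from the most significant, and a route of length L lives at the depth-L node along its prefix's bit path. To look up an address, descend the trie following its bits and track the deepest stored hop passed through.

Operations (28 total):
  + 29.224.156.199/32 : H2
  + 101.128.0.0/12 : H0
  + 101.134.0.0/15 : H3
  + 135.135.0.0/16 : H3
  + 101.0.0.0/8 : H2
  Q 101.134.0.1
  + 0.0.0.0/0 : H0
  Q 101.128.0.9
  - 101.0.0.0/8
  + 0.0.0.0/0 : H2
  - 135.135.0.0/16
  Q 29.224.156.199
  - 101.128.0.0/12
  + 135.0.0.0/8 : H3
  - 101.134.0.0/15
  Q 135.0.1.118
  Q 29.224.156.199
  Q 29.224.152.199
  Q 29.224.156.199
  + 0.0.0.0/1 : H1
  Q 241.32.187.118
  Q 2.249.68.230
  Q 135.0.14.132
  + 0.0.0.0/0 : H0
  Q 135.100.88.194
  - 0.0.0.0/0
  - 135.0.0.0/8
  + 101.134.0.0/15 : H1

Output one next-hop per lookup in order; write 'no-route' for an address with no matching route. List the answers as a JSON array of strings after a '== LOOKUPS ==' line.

Trace:
  + 29.224.156.199/32 (H2) depth=32
  + 101.128.0.0/12 (H0) depth=12
  + 101.134.0.0/15 (H3) depth=15
  + 135.135.0.0/16 (H3) depth=16
  + 101.0.0.0/8 (H2) depth=8
  ? 101.134.0.1  path d0:-→d1:-→d2:-→d3:-→d4:-→d5:-→d6:-→d7:-→d8:H2→d9:-→d10:-→d11:-→d12:H0→d13:-→d14:-→d15:H3  best=H3
  + 0.0.0.0/0 (H0) depth=0
  ? 101.128.0.9  path d0:H0→d1:-→d2:-→d3:-→d4:-→d5:-→d6:-→d7:-→d8:H2→d9:-→d10:-→d11:-→d12:H0→d13:-  best=H0
  - 101.0.0.0/8 clear@8
  + 0.0.0.0/0 (H2) depth=0
  - 135.135.0.0/16 clear@16
  ? 29.224.156.199  path d0:H2→d1:-→d2:-→d3:-→d4:-→d5:-→d6:-→d7:-→d8:-→d9:-→d10:-→d11:-→d12:-→d13:-→d14:-→d15:-→d16:-→d17:-→d18:-→d19:-→d20:-→d21:-→d22:-→d23:-→d24:-→d25:-→d26:-→d27:-→d28:-→d29:-→d30:-→d31:-→d32:H2  best=H2
  - 101.128.0.0/12 clear@12
  + 135.0.0.0/8 (H3) depth=8
  - 101.134.0.0/15 clear@15
  ? 135.0.1.118  path d0:H2→d1:-→d2:-→d3:-→d4:-→d5:-→d6:-→d7:-→d8:H3  best=H3
  ? 29.224.156.199  path d0:H2→d1:-→d2:-→d3:-→d4:-→d5:-→d6:-→d7:-→d8:-→d9:-→d10:-→d11:-→d12:-→d13:-→d14:-→d15:-→d16:-→d17:-→d18:-→d19:-→d20:-→d21:-→d22:-→d23:-→d24:-→d25:-→d26:-→d27:-→d28:-→d29:-→d30:-→d31:-→d32:H2  best=H2
  ? 29.224.152.199  path d0:H2→d1:-→d2:-→d3:-→d4:-→d5:-→d6:-→d7:-→d8:-→d9:-→d10:-→d11:-→d12:-→d13:-→d14:-→d15:-→d16:-→d17:-→d18:-→d19:-→d20:-→d21:-  best=H2
  ? 29.224.156.199  path d0:H2→d1:-→d2:-→d3:-→d4:-→d5:-→d6:-→d7:-→d8:-→d9:-→d10:-→d11:-→d12:-→d13:-→d14:-→d15:-→d16:-→d17:-→d18:-→d19:-→d20:-→d21:-→d22:-→d23:-→d24:-→d25:-→d26:-→d27:-→d28:-→d29:-→d30:-→d31:-→d32:H2  best=H2
  + 0.0.0.0/1 (H1) depth=1
  ? 241.32.187.118  path d0:H2→d1:-  best=H2
  ? 2.249.68.230  path d0:H2→d1:H1→d2:-→d3:-  best=H1
  ? 135.0.14.132  path d0:H2→d1:-→d2:-→d3:-→d4:-→d5:-→d6:-→d7:-→d8:H3  best=H3
  + 0.0.0.0/0 (H0) depth=0
  ? 135.100.88.194  path d0:H0→d1:-→d2:-→d3:-→d4:-→d5:-→d6:-→d7:-→d8:H3  best=H3
  - 0.0.0.0/0 clear@0
  - 135.0.0.0/8 clear@8
  + 101.134.0.0/15 (H1) depth=15

== LOOKUPS ==
["H3","H0","H2","H3","H2","H2","H2","H2","H1","H3","H3"]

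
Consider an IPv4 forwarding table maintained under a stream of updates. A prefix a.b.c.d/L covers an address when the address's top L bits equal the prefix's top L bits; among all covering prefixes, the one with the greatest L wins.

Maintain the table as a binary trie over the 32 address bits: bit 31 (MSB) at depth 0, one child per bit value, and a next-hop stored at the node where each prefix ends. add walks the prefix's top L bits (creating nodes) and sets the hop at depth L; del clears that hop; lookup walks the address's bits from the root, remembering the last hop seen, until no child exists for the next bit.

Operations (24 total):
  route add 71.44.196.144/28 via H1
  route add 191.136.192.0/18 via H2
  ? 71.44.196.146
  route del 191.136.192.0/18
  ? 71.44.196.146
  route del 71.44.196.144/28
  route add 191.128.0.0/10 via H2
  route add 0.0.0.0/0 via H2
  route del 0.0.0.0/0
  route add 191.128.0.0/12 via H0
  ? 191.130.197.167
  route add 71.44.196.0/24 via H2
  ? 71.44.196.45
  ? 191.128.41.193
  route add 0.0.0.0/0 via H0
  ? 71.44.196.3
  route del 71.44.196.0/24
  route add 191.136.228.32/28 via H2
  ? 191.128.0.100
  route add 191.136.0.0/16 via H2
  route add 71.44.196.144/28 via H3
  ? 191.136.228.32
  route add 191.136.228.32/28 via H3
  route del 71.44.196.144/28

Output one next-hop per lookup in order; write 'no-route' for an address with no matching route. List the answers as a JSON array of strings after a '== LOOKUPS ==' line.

Trace:
  + 71.44.196.144/28 (H1) depth=28
  + 191.136.192.0/18 (H2) depth=18
  lookup 71.44.196.146: bits 0100011100101100110001001001 walk d0:-→d1:-→d2:-→d3:-→d4:-→d5:-→d6:-→d7:-→d8:-→d9:-→d10:-→d11:-→d12:-→d13:-→d14:-→d15:-→d16:-→d17:-→d18:-→d19:-→d20:-→d21:-→d22:-→d23:-→d24:-→d25:-→d26:-→d27:-→d28:H1 -> H1
  - 191.136.192.0/18 clear@18
  lookup 71.44.196.146: bits 0100011100101100110001001001 walk d0:-→d1:-→d2:-→d3:-→d4:-→d5:-→d6:-→d7:-→d8:-→d9:-→d10:-→d11:-→d12:-→d13:-→d14:-→d15:-→d16:-→d17:-→d18:-→d19:-→d20:-→d21:-→d22:-→d23:-→d24:-→d25:-→d26:-→d27:-→d28:H1 -> H1
  - 71.44.196.144/28 clear@28
  + 191.128.0.0/10 (H2) depth=10
  + 0.0.0.0/0 (H2) depth=0
  - 0.0.0.0/0 clear@0
  + 191.128.0.0/12 (H0) depth=12
  lookup 191.130.197.167: bits 101111111000 walk d0:-→d1:-→d2:-→d3:-→d4:-→d5:-→d6:-→d7:-→d8:-→d9:-→d10:H2→d11:-→d12:H0 -> H0
  + 71.44.196.0/24 (H2) depth=24
  lookup 71.44.196.45: bits 010001110010110011000100 walk d0:-→d1:-→d2:-→d3:-→d4:-→d5:-→d6:-→d7:-→d8:-→d9:-→d10:-→d11:-→d12:-→d13:-→d14:-→d15:-→d16:-→d17:-→d18:-→d19:-→d20:-→d21:-→d22:-→d23:-→d24:H2 -> H2
  lookup 191.128.41.193: bits 101111111000 walk d0:-→d1:-→d2:-→d3:-→d4:-→d5:-→d6:-→d7:-→d8:-→d9:-→d10:H2→d11:-→d12:H0 -> H0
  + 0.0.0.0/0 (H0) depth=0
  lookup 71.44.196.3: bits 010001110010110011000100 walk d0:H0→d1:-→d2:-→d3:-→d4:-→d5:-→d6:-→d7:-→d8:-→d9:-→d10:-→d11:-→d12:-→d13:-→d14:-→d15:-→d16:-→d17:-→d18:-→d19:-→d20:-→d21:-→d22:-→d23:-→d24:H2 -> H2
  - 71.44.196.0/24 clear@24
  + 191.136.228.32/28 (H2) depth=28
  lookup 191.128.0.100: bits 101111111000 walk d0:H0→d1:-→d2:-→d3:-→d4:-→d5:-→d6:-→d7:-→d8:-→d9:-→d10:H2→d11:-→d12:H0 -> H0
  + 191.136.0.0/16 (H2) depth=16
  + 71.44.196.144/28 (H3) depth=28
  lookup 191.136.228.32: bits 1011111110001000111001000010 walk d0:H0→d1:-→d2:-→d3:-→d4:-→d5:-→d6:-→d7:-→d8:-→d9:-→d10:H2→d11:-→d12:H0→d13:-→d14:-→d15:-→d16:H2→d17:-→d18:-→d19:-→d20:-→d21:-→d22:-→d23:-→d24:-→d25:-→d26:-→d27:-→d28:H2 -> H2
  + 191.136.228.32/28 (H3) depth=28
  - 71.44.196.144/28 clear@28

== LOOKUPS ==
["H1","H1","H0","H2","H0","H2","H0","H2"]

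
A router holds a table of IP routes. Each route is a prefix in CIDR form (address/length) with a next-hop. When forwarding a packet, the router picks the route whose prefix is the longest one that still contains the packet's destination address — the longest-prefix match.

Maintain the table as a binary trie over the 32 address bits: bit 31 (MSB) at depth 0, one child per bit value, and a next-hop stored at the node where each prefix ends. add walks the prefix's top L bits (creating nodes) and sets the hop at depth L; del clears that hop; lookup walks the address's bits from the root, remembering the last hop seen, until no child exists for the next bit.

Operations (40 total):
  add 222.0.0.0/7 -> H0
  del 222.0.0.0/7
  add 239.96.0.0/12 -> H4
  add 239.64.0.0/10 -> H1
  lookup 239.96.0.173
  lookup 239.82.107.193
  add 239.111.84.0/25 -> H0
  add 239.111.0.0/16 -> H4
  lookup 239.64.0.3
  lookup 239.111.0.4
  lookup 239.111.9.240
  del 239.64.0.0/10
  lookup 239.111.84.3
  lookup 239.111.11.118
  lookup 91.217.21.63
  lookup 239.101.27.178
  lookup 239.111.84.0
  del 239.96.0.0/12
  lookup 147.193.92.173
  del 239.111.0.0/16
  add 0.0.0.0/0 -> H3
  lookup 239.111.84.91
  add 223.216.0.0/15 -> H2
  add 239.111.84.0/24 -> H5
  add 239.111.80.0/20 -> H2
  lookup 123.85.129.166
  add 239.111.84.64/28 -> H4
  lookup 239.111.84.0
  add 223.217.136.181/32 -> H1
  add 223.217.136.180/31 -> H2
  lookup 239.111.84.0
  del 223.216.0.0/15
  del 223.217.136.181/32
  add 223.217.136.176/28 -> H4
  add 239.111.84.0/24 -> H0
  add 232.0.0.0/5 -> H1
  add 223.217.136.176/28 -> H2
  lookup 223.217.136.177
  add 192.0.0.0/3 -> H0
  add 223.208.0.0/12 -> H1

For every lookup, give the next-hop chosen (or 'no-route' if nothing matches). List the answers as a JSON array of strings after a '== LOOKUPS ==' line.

Process each operation:
  add 222.0.0.0/7 -> H0 at depth 7
  del 222.0.0.0/7 (clear depth 7)
  add 239.96.0.0/12 -> H4 at depth 12
  add 239.64.0.0/10 -> H1 at depth 10
  ? 239.96.0.173  path d0:-→d1:-→d2:-→d3:-→d4:-→d5:-→d6:-→d7:-→d8:-→d9:-→d10:H1→d11:-→d12:H4  best=H4
  ? 239.82.107.193  path d0:-→d1:-→d2:-→d3:-→d4:-→d5:-→d6:-→d7:-→d8:-→d9:-→d10:H1  best=H1
  add 239.111.84.0/25 -> H0 at depth 25
  add 239.111.0.0/16 -> H4 at depth 16
  ? 239.64.0.3  path d0:-→d1:-→d2:-→d3:-→d4:-→d5:-→d6:-→d7:-→d8:-→d9:-→d10:H1  best=H1
  ? 239.111.0.4  path d0:-→d1:-→d2:-→d3:-→d4:-→d5:-→d6:-→d7:-→d8:-→d9:-→d10:H1→d11:-→d12:H4→d13:-→d14:-→d15:-→d16:H4→d17:-  best=H4
  ? 239.111.9.240  path d0:-→d1:-→d2:-→d3:-→d4:-→d5:-→d6:-→d7:-→d8:-→d9:-→d10:H1→d11:-→d12:H4→d13:-→d14:-→d15:-→d16:H4→d17:-  best=H4
  del 239.64.0.0/10 (clear depth 10)
  ? 239.111.84.3  path d0:-→d1:-→d2:-→d3:-→d4:-→d5:-→d6:-→d7:-→d8:-→d9:-→d10:-→d11:-→d12:H4→d13:-→d14:-→d15:-→d16:H4→d17:-→d18:-→d19:-→d20:-→d21:-→d22:-→d23:-→d24:-→d25:H0  best=H0
  ? 239.111.11.118  path d0:-→d1:-→d2:-→d3:-→d4:-→d5:-→d6:-→d7:-→d8:-→d9:-→d10:-→d11:-→d12:H4→d13:-→d14:-→d15:-→d16:H4→d17:-  best=H4
  ? 91.217.21.63  path d0:-  best=no-route
  ? 239.101.27.178  path d0:-→d1:-→d2:-→d3:-→d4:-→d5:-→d6:-→d7:-→d8:-→d9:-→d10:-→d11:-→d12:H4  best=H4
  ? 239.111.84.0  path d0:-→d1:-→d2:-→d3:-→d4:-→d5:-→d6:-→d7:-→d8:-→d9:-→d10:-→d11:-→d12:H4→d13:-→d14:-→d15:-→d16:H4→d17:-→d18:-→d19:-→d20:-→d21:-→d22:-→d23:-→d24:-→d25:H0  best=H0
  del 239.96.0.0/12 (clear depth 12)
  ? 147.193.92.173  path d0:-→d1:-  best=no-route
  del 239.111.0.0/16 (clear depth 16)
  add 0.0.0.0/0 -> H3 at depth 0
  ? 239.111.84.91  path d0:H3→d1:-→d2:-→d3:-→d4:-→d5:-→d6:-→d7:-→d8:-→d9:-→d10:-→d11:-→d12:-→d13:-→d14:-→d15:-→d16:-→d17:-→d18:-→d19:-→d20:-→d21:-→d22:-→d23:-→d24:-→d25:H0  best=H0
  add 223.216.0.0/15 -> H2 at depth 15
  add 239.111.84.0/24 -> H5 at depth 24
  add 239.111.80.0/20 -> H2 at depth 20
  ? 123.85.129.166  path d0:H3  best=H3
  add 239.111.84.64/28 -> H4 at depth 28
  ? 239.111.84.0  path d0:H3→d1:-→d2:-→d3:-→d4:-→d5:-→d6:-→d7:-→d8:-→d9:-→d10:-→d11:-→d12:-→d13:-→d14:-→d15:-→d16:-→d17:-→d18:-→d19:-→d20:H2→d21:-→d22:-→d23:-→d24:H5→d25:H0  best=H0
  add 223.217.136.181/32 -> H1 at depth 32
  add 223.217.136.180/31 -> H2 at depth 31
  ? 239.111.84.0  path d0:H3→d1:-→d2:-→d3:-→d4:-→d5:-→d6:-→d7:-→d8:-→d9:-→d10:-→d11:-→d12:-→d13:-→d14:-→d15:-→d16:-→d17:-→d18:-→d19:-→d20:H2→d21:-→d22:-→d23:-→d24:H5→d25:H0  best=H0
  del 223.216.0.0/15 (clear depth 15)
  del 223.217.136.181/32 (clear depth 32)
  add 223.217.136.176/28 -> H4 at depth 28
  add 239.111.84.0/24 -> H0 at depth 24
  add 232.0.0.0/5 -> H1 at depth 5
  add 223.217.136.176/28 -> H2 at depth 28
  ? 223.217.136.177  path d0:H3→d1:-→d2:-→d3:-→d4:-→d5:-→d6:-→d7:-→d8:-→d9:-→d10:-→d11:-→d12:-→d13:-→d14:-→d15:-→d16:-→d17:-→d18:-→d19:-→d20:-→d21:-→d22:-→d23:-→d24:-→d25:-→d26:-→d27:-→d28:H2→d29:-  best=H2
  add 192.0.0.0/3 -> H0 at depth 3
  add 223.208.0.0/12 -> H1 at depth 12

== LOOKUPS ==
["H4","H1","H1","H4","H4","H0","H4","no-route","H4","H0","no-route","H0","H3","H0","H0","H2"]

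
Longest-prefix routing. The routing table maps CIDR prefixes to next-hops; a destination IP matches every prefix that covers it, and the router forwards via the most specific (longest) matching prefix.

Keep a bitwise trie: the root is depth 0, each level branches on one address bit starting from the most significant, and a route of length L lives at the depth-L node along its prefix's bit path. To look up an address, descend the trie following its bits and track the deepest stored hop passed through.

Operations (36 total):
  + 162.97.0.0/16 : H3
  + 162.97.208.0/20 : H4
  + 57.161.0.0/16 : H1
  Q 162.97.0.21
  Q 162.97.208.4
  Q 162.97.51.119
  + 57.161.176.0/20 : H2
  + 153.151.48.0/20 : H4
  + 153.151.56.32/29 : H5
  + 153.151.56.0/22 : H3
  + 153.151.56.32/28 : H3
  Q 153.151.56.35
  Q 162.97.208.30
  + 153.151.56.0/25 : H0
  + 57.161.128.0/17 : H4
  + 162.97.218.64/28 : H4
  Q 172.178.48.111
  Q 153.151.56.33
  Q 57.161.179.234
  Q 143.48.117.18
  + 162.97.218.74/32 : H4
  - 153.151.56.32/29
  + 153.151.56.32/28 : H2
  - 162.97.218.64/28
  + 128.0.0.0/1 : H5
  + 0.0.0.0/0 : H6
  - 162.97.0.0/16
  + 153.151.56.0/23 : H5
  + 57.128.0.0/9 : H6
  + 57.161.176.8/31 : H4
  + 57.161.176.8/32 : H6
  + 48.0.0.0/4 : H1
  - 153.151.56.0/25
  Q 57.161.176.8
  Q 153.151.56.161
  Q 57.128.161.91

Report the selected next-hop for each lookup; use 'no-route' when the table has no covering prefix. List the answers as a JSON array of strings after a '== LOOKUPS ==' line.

Process each operation:
  + 162.97.0.0/16 (H3) depth=16
  + 162.97.208.0/20 (H4) depth=20
  + 57.161.0.0/16 (H1) depth=16
  lookup 162.97.0.21: bits 1010001001100001 walk d0:-→d1:-→d2:-→d3:-→d4:-→d5:-→d6:-→d7:-→d8:-→d9:-→d10:-→d11:-→d12:-→d13:-→d14:-→d15:-→d16:H3 -> H3
  lookup 162.97.208.4: bits 10100010011000011101 walk d0:-→d1:-→d2:-→d3:-→d4:-→d5:-→d6:-→d7:-→d8:-→d9:-→d10:-→d11:-→d12:-→d13:-→d14:-→d15:-→d16:H3→d17:-→d18:-→d19:-→d20:H4 -> H4
  lookup 162.97.51.119: bits 1010001001100001 walk d0:-→d1:-→d2:-→d3:-→d4:-→d5:-→d6:-→d7:-→d8:-→d9:-→d10:-→d11:-→d12:-→d13:-→d14:-→d15:-→d16:H3 -> H3
  + 57.161.176.0/20 (H2) depth=20
  + 153.151.48.0/20 (H4) depth=20
  + 153.151.56.32/29 (H5) depth=29
  + 153.151.56.0/22 (H3) depth=22
  + 153.151.56.32/28 (H3) depth=28
  lookup 153.151.56.35: bits 10011001100101110011100000100 walk d0:-→d1:-→d2:-→d3:-→d4:-→d5:-→d6:-→d7:-→d8:-→d9:-→d10:-→d11:-→d12:-→d13:-→d14:-→d15:-→d16:-→d17:-→d18:-→d19:-→d20:H4→d21:-→d22:H3→d23:-→d24:-→d25:-→d26:-→d27:-→d28:H3→d29:H5 -> H5
  lookup 162.97.208.30: bits 10100010011000011101 walk d0:-→d1:-→d2:-→d3:-→d4:-→d5:-→d6:-→d7:-→d8:-→d9:-→d10:-→d11:-→d12:-→d13:-→d14:-→d15:-→d16:H3→d17:-→d18:-→d19:-→d20:H4 -> H4
  + 153.151.56.0/25 (H0) depth=25
  + 57.161.128.0/17 (H4) depth=17
  + 162.97.218.64/28 (H4) depth=28
  lookup 172.178.48.111: bits 1010 walk d0:-→d1:-→d2:-→d3:-→d4:- -> no-route
  lookup 153.151.56.33: bits 10011001100101110011100000100 walk d0:-→d1:-→d2:-→d3:-→d4:-→d5:-→d6:-→d7:-→d8:-→d9:-→d10:-→d11:-→d12:-→d13:-→d14:-→d15:-→d16:-→d17:-→d18:-→d19:-→d20:H4→d21:-→d22:H3→d23:-→d24:-→d25:H0→d26:-→d27:-→d28:H3→d29:H5 -> H5
  lookup 57.161.179.234: bits 00111001101000011011 walk d0:-→d1:-→d2:-→d3:-→d4:-→d5:-→d6:-→d7:-→d8:-→d9:-→d10:-→d11:-→d12:-→d13:-→d14:-→d15:-→d16:H1→d17:H4→d18:-→d19:-→d20:H2 -> H2
  lookup 143.48.117.18: bits 100 walk d0:-→d1:-→d2:-→d3:- -> no-route
  + 162.97.218.74/32 (H4) depth=32
  - 153.151.56.32/29 clear@29
  + 153.151.56.32/28 (H2) depth=28
  - 162.97.218.64/28 clear@28
  + 128.0.0.0/1 (H5) depth=1
  + 0.0.0.0/0 (H6) depth=0
  - 162.97.0.0/16 clear@16
  + 153.151.56.0/23 (H5) depth=23
  + 57.128.0.0/9 (H6) depth=9
  + 57.161.176.8/31 (H4) depth=31
  + 57.161.176.8/32 (H6) depth=32
  + 48.0.0.0/4 (H1) depth=4
  - 153.151.56.0/25 clear@25
  lookup 57.161.176.8: bits 00111001101000011011000000001000 walk d0:H6→d1:-→d2:-→d3:-→d4:H1→d5:-→d6:-→d7:-→d8:-→d9:H6→d10:-→d11:-→d12:-→d13:-→d14:-→d15:-→d16:H1→d17:H4→d18:-→d19:-→d20:H2→d21:-→d22:-→d23:-→d24:-→d25:-→d26:-→d27:-→d28:-→d29:-→d30:-→d31:H4→d32:H6 -> H6
  lookup 153.151.56.161: bits 100110011001011100111000 walk d0:H6→d1:H5→d2:-→d3:-→d4:-→d5:-→d6:-→d7:-→d8:-→d9:-→d10:-→d11:-→d12:-→d13:-→d14:-→d15:-→d16:-→d17:-→d18:-→d19:-→d20:H4→d21:-→d22:H3→d23:H5→d24:- -> H5
  lookup 57.128.161.91: bits 0011100110 walk d0:H6→d1:-→d2:-→d3:-→d4:H1→d5:-→d6:-→d7:-→d8:-→d9:H6→d10:- -> H6

== LOOKUPS ==
["H3","H4","H3","H5","H4","no-route","H5","H2","no-route","H6","H5","H6"]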